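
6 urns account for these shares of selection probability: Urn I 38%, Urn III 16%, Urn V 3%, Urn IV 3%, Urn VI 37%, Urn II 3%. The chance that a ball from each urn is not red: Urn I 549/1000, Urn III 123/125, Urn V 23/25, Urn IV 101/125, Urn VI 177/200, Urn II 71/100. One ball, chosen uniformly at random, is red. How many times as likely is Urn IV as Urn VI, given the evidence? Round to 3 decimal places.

Taking complements, P(red | each) = Urn I 0.451, Urn III 0.016, Urn V 0.08, Urn IV 0.192, Urn VI 0.115, Urn II 0.29.
By Bayes' rule, posterior ∝ prior × likelihood:
  Urn I: 0.38 × 0.451 = 0.17138
  Urn III: 0.16 × 0.016 = 0.00256
  Urn V: 0.03 × 0.08 = 0.0024
  Urn IV: 0.03 × 0.192 = 0.00576
  Urn VI: 0.37 × 0.115 = 0.04255
  Urn II: 0.03 × 0.29 = 0.0087
Total = 0.23335.
The ratio is 0.00576 / 0.04255 (the normalizer cancels) = 0.135.

0.135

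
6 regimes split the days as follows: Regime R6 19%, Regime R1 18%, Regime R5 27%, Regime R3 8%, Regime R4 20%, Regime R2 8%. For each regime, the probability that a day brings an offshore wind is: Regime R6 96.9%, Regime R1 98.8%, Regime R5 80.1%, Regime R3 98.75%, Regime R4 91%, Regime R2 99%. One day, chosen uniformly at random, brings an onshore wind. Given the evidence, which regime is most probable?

Taking complements, P(onshore | each) = Regime R6 0.031, Regime R1 0.012, Regime R5 0.199, Regime R3 0.0125, Regime R4 0.09, Regime R2 0.01.
Unnormalized posteriors (prior × likelihood):
  Regime R6: 0.19 × 0.031 = 0.00589
  Regime R1: 0.18 × 0.012 = 0.00216
  Regime R5: 0.27 × 0.199 = 0.05373
  Regime R3: 0.08 × 0.0125 = 0.001
  Regime R4: 0.2 × 0.09 = 0.018
  Regime R2: 0.08 × 0.01 = 0.0008
Total = 0.08158.
Largest term belongs to Regime R5, so Regime R5 is most probable.

Regime R5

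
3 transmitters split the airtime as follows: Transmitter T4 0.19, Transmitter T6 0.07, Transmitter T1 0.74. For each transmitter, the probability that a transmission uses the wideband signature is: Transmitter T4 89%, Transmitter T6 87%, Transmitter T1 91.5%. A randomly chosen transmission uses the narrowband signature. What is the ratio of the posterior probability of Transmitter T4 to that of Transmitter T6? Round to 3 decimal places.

2.297

Taking complements, P(narrowband | each) = Transmitter T4 0.11, Transmitter T6 0.13, Transmitter T1 0.085.
By Bayes' rule, posterior ∝ prior × likelihood:
  Transmitter T4: 0.19 × 0.11 = 0.0209
  Transmitter T6: 0.07 × 0.13 = 0.0091
  Transmitter T1: 0.74 × 0.085 = 0.0629
Normalizing constant = 0.0929.
The ratio is 0.0209 / 0.0091 (the normalizer cancels) = 2.297.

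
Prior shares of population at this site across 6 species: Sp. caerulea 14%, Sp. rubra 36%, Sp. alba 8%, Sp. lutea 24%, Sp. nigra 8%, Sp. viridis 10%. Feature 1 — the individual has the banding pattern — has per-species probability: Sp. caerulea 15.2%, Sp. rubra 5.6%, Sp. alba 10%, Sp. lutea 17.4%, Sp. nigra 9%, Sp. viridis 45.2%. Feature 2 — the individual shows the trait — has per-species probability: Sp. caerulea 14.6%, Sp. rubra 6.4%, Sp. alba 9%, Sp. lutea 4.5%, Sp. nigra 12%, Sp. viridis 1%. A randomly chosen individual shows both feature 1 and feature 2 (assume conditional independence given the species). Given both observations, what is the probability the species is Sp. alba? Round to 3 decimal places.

0.087

Prior × likelihood for each hypothesis:
  Sp. caerulea: 0.14 × 0.152 × 0.146 = 0.00310688
  Sp. rubra: 0.36 × 0.056 × 0.064 = 0.00129024
  Sp. alba: 0.08 × 0.1 × 0.09 = 0.00072
  Sp. lutea: 0.24 × 0.174 × 0.045 = 0.0018792
  Sp. nigra: 0.08 × 0.09 × 0.12 = 0.000864
  Sp. viridis: 0.1 × 0.452 × 0.01 = 0.000452
Sum = 0.00831232.
P(Sp. alba | evidence) = 0.00072 / 0.00831232 ≈ 0.087.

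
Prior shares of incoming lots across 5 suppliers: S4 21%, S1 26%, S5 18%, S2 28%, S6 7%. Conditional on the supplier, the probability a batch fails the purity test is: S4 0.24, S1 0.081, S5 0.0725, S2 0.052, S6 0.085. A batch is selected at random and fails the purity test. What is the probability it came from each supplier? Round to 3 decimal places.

Unnormalized posteriors (prior × likelihood):
  S4: 0.21 × 0.24 = 0.0504
  S1: 0.26 × 0.081 = 0.02106
  S5: 0.18 × 0.0725 = 0.01305
  S2: 0.28 × 0.052 = 0.01456
  S6: 0.07 × 0.085 = 0.00595
Normalizing constant = 0.10502.
P(S4 | off-spec) = 0.0504/0.10502 ≈ 0.480
P(S1 | off-spec) = 0.02106/0.10502 ≈ 0.201
P(S5 | off-spec) = 0.01305/0.10502 ≈ 0.124
P(S2 | off-spec) = 0.01456/0.10502 ≈ 0.139
P(S6 | off-spec) = 0.00595/0.10502 ≈ 0.057

S4 0.480, S1 0.201, S5 0.124, S2 0.139, S6 0.057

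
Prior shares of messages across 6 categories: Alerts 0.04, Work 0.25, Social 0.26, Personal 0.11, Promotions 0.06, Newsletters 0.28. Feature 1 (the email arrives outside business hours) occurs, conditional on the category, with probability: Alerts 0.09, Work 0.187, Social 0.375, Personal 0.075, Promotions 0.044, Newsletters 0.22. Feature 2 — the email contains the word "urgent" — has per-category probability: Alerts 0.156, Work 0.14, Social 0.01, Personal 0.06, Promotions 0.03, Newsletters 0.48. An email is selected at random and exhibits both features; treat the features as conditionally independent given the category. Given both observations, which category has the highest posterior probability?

Prior × likelihood for each hypothesis:
  Alerts: 0.04 × 0.09 × 0.156 = 0.0005616
  Work: 0.25 × 0.187 × 0.14 = 0.006545
  Social: 0.26 × 0.375 × 0.01 = 0.000975
  Personal: 0.11 × 0.075 × 0.06 = 0.000495
  Promotions: 0.06 × 0.044 × 0.03 = 0.0000792
  Newsletters: 0.28 × 0.22 × 0.48 = 0.029568
Normalizing constant = 0.0382238.
Largest term belongs to Newsletters, so Newsletters is most probable.

Newsletters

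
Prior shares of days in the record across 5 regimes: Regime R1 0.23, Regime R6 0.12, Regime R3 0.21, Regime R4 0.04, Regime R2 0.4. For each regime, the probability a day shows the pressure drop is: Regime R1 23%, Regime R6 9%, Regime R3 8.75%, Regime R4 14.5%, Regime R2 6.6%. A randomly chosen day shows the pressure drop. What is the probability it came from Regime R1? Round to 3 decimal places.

0.463

Compute prior × likelihood for every hypothesis:
  Regime R1: 0.23 × 0.23 = 0.0529
  Regime R6: 0.12 × 0.09 = 0.0108
  Regime R3: 0.21 × 0.0875 = 0.018375
  Regime R4: 0.04 × 0.145 = 0.0058
  Regime R2: 0.4 × 0.066 = 0.0264
Sum = 0.114275.
P(Regime R1 | evidence) = 0.0529 / 0.114275 ≈ 0.463.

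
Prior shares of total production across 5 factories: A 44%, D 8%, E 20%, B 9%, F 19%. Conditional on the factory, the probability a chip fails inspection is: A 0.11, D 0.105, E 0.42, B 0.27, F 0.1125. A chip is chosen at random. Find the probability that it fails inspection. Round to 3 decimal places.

Compute prior × likelihood for every hypothesis:
  A: 0.44 × 0.11 = 0.0484
  D: 0.08 × 0.105 = 0.0084
  E: 0.2 × 0.42 = 0.084
  B: 0.09 × 0.27 = 0.0243
  F: 0.19 × 0.1125 = 0.021375
P(nonconforming) = 0.0484 + 0.0084 + 0.084 + 0.0243 + 0.021375 = 0.186475 → 0.186.

0.186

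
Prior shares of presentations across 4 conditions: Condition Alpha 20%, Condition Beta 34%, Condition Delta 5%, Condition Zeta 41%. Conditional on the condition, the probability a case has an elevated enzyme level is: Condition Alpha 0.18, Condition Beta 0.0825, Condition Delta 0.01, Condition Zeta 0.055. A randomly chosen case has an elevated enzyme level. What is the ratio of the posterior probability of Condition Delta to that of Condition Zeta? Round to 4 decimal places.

Compute prior × likelihood for every hypothesis:
  Condition Alpha: 0.2 × 0.18 = 0.036
  Condition Beta: 0.34 × 0.0825 = 0.02805
  Condition Delta: 0.05 × 0.01 = 0.0005
  Condition Zeta: 0.41 × 0.055 = 0.02255
Total = 0.0871.
The ratio is 0.0005 / 0.02255 (the normalizer cancels) = 0.0222.

0.0222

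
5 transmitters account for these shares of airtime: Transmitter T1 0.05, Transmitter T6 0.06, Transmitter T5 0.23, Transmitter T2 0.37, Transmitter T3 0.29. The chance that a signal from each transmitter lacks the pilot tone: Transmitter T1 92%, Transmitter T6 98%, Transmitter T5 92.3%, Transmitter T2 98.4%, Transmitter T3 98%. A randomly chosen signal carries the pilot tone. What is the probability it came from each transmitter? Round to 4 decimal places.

Transmitter T1 0.1155, Transmitter T6 0.0347, Transmitter T5 0.5114, Transmitter T2 0.1710, Transmitter T3 0.1675

Taking complements, P(pilot | each) = Transmitter T1 0.08, Transmitter T6 0.02, Transmitter T5 0.077, Transmitter T2 0.016, Transmitter T3 0.02.
Prior × likelihood for each hypothesis:
  Transmitter T1: 0.05 × 0.08 = 0.004
  Transmitter T6: 0.06 × 0.02 = 0.0012
  Transmitter T5: 0.23 × 0.077 = 0.01771
  Transmitter T2: 0.37 × 0.016 = 0.00592
  Transmitter T3: 0.29 × 0.02 = 0.0058
Total = 0.03463.
P(Transmitter T1 | pilot) = 0.004/0.03463 ≈ 0.1155
P(Transmitter T6 | pilot) = 0.0012/0.03463 ≈ 0.0347
P(Transmitter T5 | pilot) = 0.01771/0.03463 ≈ 0.5114
P(Transmitter T2 | pilot) = 0.00592/0.03463 ≈ 0.1710
P(Transmitter T3 | pilot) = 0.0058/0.03463 ≈ 0.1675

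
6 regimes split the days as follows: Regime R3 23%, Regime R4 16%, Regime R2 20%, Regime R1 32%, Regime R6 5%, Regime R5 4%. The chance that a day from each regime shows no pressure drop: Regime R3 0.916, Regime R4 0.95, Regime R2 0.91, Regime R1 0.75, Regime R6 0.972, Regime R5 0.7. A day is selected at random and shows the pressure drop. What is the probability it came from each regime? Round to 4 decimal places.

Taking complements, P(drop | each) = Regime R3 0.084, Regime R4 0.05, Regime R2 0.09, Regime R1 0.25, Regime R6 0.028, Regime R5 0.3.
Prior × likelihood for each hypothesis:
  Regime R3: 0.23 × 0.084 = 0.01932
  Regime R4: 0.16 × 0.05 = 0.008
  Regime R2: 0.2 × 0.09 = 0.018
  Regime R1: 0.32 × 0.25 = 0.08
  Regime R6: 0.05 × 0.028 = 0.0014
  Regime R5: 0.04 × 0.3 = 0.012
Total = 0.13872.
P(Regime R3 | drop) = 0.01932/0.13872 ≈ 0.1393
P(Regime R4 | drop) = 0.008/0.13872 ≈ 0.0577
P(Regime R2 | drop) = 0.018/0.13872 ≈ 0.1298
P(Regime R1 | drop) = 0.08/0.13872 ≈ 0.5767
P(Regime R6 | drop) = 0.0014/0.13872 ≈ 0.0101
P(Regime R5 | drop) = 0.012/0.13872 ≈ 0.0865
(Check: 0.1393+0.0577+0.1298+0.5767+0.0101+0.0865 = 1.0001.)

Regime R3 0.1393, Regime R4 0.0577, Regime R2 0.1298, Regime R1 0.5767, Regime R6 0.0101, Regime R5 0.0865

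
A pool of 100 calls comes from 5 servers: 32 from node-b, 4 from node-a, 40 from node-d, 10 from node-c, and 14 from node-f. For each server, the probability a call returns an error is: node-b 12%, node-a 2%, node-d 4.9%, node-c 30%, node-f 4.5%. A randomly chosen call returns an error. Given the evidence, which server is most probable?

node-b

Unnormalized posteriors (prior × likelihood):
  node-b: 0.32 × 0.12 = 0.0384
  node-a: 0.04 × 0.02 = 0.0008
  node-d: 0.4 × 0.049 = 0.0196
  node-c: 0.1 × 0.3 = 0.03
  node-f: 0.14 × 0.045 = 0.0063
Normalizing constant = 0.0951.
Largest term belongs to node-b, so node-b is most probable.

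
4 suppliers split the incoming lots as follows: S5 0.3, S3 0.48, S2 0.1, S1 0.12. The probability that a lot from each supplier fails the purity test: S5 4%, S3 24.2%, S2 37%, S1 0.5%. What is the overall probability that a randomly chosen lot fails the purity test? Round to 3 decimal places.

Compute prior × likelihood for every hypothesis:
  S5: 0.3 × 0.04 = 0.012
  S3: 0.48 × 0.242 = 0.11616
  S2: 0.1 × 0.37 = 0.037
  S1: 0.12 × 0.005 = 0.0006
P(off-spec) = 0.012 + 0.11616 + 0.037 + 0.0006 = 0.16576 → 0.166.

0.166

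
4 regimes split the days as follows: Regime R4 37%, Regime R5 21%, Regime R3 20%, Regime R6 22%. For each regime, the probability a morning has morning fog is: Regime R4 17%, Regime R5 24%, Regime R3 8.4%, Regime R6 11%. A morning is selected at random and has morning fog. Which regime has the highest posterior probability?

By Bayes' rule, posterior ∝ prior × likelihood:
  Regime R4: 0.37 × 0.17 = 0.0629
  Regime R5: 0.21 × 0.24 = 0.0504
  Regime R3: 0.2 × 0.084 = 0.0168
  Regime R6: 0.22 × 0.11 = 0.0242
Normalizing constant = 0.1543.
Largest term belongs to Regime R4, so Regime R4 is most probable.

Regime R4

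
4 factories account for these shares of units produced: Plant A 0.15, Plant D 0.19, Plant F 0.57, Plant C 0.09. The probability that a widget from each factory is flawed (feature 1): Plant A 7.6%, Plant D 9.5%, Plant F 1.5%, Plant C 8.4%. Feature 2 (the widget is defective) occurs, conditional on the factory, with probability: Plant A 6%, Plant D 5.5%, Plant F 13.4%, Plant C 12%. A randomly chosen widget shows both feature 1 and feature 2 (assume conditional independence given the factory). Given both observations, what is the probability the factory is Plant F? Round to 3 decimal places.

0.307

Prior × likelihood for each hypothesis:
  Plant A: 0.15 × 0.076 × 0.06 = 0.000684
  Plant D: 0.19 × 0.095 × 0.055 = 0.00099275
  Plant F: 0.57 × 0.015 × 0.134 = 0.0011457
  Plant C: 0.09 × 0.084 × 0.12 = 0.0009072
Total = 0.00372965.
P(Plant F | evidence) = 0.0011457 / 0.00372965 ≈ 0.307.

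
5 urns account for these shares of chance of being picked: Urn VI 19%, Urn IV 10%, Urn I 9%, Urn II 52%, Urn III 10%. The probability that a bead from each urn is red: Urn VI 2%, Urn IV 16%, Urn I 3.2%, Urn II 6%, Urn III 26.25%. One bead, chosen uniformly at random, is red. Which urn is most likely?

Unnormalized posteriors (prior × likelihood):
  Urn VI: 0.19 × 0.02 = 0.0038
  Urn IV: 0.1 × 0.16 = 0.016
  Urn I: 0.09 × 0.032 = 0.00288
  Urn II: 0.52 × 0.06 = 0.0312
  Urn III: 0.1 × 0.2625 = 0.02625
Sum = 0.08013.
Largest term belongs to Urn II, so Urn II is most probable.

Urn II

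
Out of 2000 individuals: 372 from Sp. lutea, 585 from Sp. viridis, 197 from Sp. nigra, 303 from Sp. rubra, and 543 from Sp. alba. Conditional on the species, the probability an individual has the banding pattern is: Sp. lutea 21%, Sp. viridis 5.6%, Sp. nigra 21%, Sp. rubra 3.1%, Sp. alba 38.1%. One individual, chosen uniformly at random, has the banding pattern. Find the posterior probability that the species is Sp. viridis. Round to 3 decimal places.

Compute prior × likelihood for every hypothesis:
  Sp. lutea: 0.186 × 0.21 = 0.03906
  Sp. viridis: 0.2925 × 0.056 = 0.01638
  Sp. nigra: 0.0985 × 0.21 = 0.020685
  Sp. rubra: 0.1515 × 0.031 = 0.0046965
  Sp. alba: 0.2715 × 0.381 = 0.1034415
Normalizing constant = 0.184263.
P(Sp. viridis | evidence) = 0.01638 / 0.184263 ≈ 0.089.

0.089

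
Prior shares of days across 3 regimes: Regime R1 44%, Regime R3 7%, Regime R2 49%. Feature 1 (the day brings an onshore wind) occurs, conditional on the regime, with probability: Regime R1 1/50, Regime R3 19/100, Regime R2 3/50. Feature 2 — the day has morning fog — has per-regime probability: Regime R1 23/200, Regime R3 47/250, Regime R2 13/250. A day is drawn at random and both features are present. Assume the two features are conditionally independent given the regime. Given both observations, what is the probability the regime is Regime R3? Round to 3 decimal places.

0.496

Unnormalized posteriors (prior × likelihood):
  Regime R1: 0.44 × 0.02 × 0.115 = 0.001012
  Regime R3: 0.07 × 0.19 × 0.188 = 0.0025004
  Regime R2: 0.49 × 0.06 × 0.052 = 0.0015288
Normalizing constant = 0.0050412.
P(Regime R3 | evidence) = 0.0025004 / 0.0050412 ≈ 0.496.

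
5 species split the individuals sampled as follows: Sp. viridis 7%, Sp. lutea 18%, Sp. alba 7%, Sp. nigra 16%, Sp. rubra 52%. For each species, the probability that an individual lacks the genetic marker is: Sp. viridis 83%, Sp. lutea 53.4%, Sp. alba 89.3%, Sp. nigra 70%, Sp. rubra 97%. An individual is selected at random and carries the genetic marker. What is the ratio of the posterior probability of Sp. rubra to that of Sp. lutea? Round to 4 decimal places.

0.1860

Taking complements, P(marker | each) = Sp. viridis 0.17, Sp. lutea 0.466, Sp. alba 0.107, Sp. nigra 0.3, Sp. rubra 0.03.
By Bayes' rule, posterior ∝ prior × likelihood:
  Sp. viridis: 0.07 × 0.17 = 0.0119
  Sp. lutea: 0.18 × 0.466 = 0.08388
  Sp. alba: 0.07 × 0.107 = 0.00749
  Sp. nigra: 0.16 × 0.3 = 0.048
  Sp. rubra: 0.52 × 0.03 = 0.0156
Total = 0.16687.
The ratio is 0.0156 / 0.08388 (the normalizer cancels) = 0.1860.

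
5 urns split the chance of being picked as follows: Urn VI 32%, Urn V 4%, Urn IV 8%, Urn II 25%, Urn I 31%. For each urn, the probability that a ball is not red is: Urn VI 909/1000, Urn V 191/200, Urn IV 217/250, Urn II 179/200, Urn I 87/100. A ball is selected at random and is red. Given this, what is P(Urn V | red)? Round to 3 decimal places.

Taking complements, P(red | each) = Urn VI 0.091, Urn V 0.045, Urn IV 0.132, Urn II 0.105, Urn I 0.13.
Unnormalized posteriors (prior × likelihood):
  Urn VI: 0.32 × 0.091 = 0.02912
  Urn V: 0.04 × 0.045 = 0.0018
  Urn IV: 0.08 × 0.132 = 0.01056
  Urn II: 0.25 × 0.105 = 0.02625
  Urn I: 0.31 × 0.13 = 0.0403
Sum = 0.10803.
P(Urn V | evidence) = 0.0018 / 0.10803 ≈ 0.017.

0.017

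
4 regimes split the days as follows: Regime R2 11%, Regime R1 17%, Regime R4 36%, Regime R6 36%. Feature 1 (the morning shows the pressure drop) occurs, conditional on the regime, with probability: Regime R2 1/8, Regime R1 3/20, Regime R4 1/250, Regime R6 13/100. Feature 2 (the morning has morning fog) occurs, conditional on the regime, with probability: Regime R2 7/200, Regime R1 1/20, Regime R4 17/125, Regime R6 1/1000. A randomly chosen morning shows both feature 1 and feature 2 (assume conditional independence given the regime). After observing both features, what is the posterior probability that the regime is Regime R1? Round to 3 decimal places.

Unnormalized posteriors (prior × likelihood):
  Regime R2: 0.11 × 0.125 × 0.035 = 0.00048125
  Regime R1: 0.17 × 0.15 × 0.05 = 0.001275
  Regime R4: 0.36 × 0.004 × 0.136 = 0.00019584
  Regime R6: 0.36 × 0.13 × 0.001 = 0.0000468
Normalizing constant = 0.00199889.
P(Regime R1 | evidence) = 0.001275 / 0.00199889 ≈ 0.638.

0.638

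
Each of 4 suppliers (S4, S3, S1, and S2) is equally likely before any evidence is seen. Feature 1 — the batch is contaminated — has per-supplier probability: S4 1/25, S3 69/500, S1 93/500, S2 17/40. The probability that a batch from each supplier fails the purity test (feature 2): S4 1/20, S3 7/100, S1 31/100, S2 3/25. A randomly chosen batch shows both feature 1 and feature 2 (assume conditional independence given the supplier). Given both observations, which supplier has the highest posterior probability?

Since the prior is uniform, the posterior is proportional to the likelihood:
  S4: 0.04 × 0.05 = 0.002
  S3: 0.138 × 0.07 = 0.00966
  S1: 0.186 × 0.31 = 0.05766
  S2: 0.425 × 0.12 = 0.051
Total = 0.12032.
Largest term belongs to S1, so S1 is most probable.

S1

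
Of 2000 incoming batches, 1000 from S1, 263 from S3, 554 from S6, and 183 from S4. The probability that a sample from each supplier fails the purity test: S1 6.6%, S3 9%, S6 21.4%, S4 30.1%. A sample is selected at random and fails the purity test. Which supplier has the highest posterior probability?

Prior × likelihood for each hypothesis:
  S1: 0.5 × 0.066 = 0.033
  S3: 0.1315 × 0.09 = 0.011835
  S6: 0.277 × 0.214 = 0.059278
  S4: 0.0915 × 0.301 = 0.0275415
Total = 0.1316545.
Largest term belongs to S6, so S6 is most probable.

S6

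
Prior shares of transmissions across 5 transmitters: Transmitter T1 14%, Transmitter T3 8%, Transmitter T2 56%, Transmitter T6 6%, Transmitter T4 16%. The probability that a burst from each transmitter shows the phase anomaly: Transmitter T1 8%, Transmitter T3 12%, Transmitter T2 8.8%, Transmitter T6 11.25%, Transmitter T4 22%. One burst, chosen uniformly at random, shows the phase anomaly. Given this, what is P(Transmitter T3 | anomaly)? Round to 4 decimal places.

0.0857

By Bayes' rule, posterior ∝ prior × likelihood:
  Transmitter T1: 0.14 × 0.08 = 0.0112
  Transmitter T3: 0.08 × 0.12 = 0.0096
  Transmitter T2: 0.56 × 0.088 = 0.04928
  Transmitter T6: 0.06 × 0.1125 = 0.00675
  Transmitter T4: 0.16 × 0.22 = 0.0352
Sum = 0.11203.
P(Transmitter T3 | evidence) = 0.0096 / 0.11203 ≈ 0.0857.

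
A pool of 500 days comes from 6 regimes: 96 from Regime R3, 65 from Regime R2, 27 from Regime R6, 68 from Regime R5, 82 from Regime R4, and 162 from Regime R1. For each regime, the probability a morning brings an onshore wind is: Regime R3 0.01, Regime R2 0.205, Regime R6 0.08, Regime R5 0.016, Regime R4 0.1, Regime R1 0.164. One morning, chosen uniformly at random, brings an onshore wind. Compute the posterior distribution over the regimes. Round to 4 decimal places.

By Bayes' rule, posterior ∝ prior × likelihood:
  Regime R3: 0.192 × 0.01 = 0.00192
  Regime R2: 0.13 × 0.205 = 0.02665
  Regime R6: 0.054 × 0.08 = 0.00432
  Regime R5: 0.136 × 0.016 = 0.002176
  Regime R4: 0.164 × 0.1 = 0.0164
  Regime R1: 0.324 × 0.164 = 0.053136
Sum = 0.104602.
P(Regime R3 | onshore) = 0.00192/0.104602 ≈ 0.0184
P(Regime R2 | onshore) = 0.02665/0.104602 ≈ 0.2548
P(Regime R6 | onshore) = 0.00432/0.104602 ≈ 0.0413
P(Regime R5 | onshore) = 0.002176/0.104602 ≈ 0.0208
P(Regime R4 | onshore) = 0.0164/0.104602 ≈ 0.1568
P(Regime R1 | onshore) = 0.053136/0.104602 ≈ 0.5080

Regime R3 0.0184, Regime R2 0.2548, Regime R6 0.0413, Regime R5 0.0208, Regime R4 0.1568, Regime R1 0.5080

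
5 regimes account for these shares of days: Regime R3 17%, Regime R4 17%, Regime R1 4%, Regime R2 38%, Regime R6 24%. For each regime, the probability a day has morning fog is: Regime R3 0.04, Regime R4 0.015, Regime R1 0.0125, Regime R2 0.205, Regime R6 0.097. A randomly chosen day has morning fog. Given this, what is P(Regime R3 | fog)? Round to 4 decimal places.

Compute prior × likelihood for every hypothesis:
  Regime R3: 0.17 × 0.04 = 0.0068
  Regime R4: 0.17 × 0.015 = 0.00255
  Regime R1: 0.04 × 0.0125 = 0.0005
  Regime R2: 0.38 × 0.205 = 0.0779
  Regime R6: 0.24 × 0.097 = 0.02328
Total = 0.11103.
P(Regime R3 | evidence) = 0.0068 / 0.11103 ≈ 0.0612.

0.0612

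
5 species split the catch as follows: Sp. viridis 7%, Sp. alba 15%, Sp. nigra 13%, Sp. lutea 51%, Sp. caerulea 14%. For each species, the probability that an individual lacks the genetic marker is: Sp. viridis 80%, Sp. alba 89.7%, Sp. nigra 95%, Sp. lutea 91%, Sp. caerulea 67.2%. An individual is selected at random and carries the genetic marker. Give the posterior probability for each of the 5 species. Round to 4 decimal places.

Sp. viridis 0.1096, Sp. alba 0.1209, Sp. nigra 0.0509, Sp. lutea 0.3592, Sp. caerulea 0.3594

Taking complements, P(marker | each) = Sp. viridis 0.2, Sp. alba 0.103, Sp. nigra 0.05, Sp. lutea 0.09, Sp. caerulea 0.328.
Unnormalized posteriors (prior × likelihood):
  Sp. viridis: 0.07 × 0.2 = 0.014
  Sp. alba: 0.15 × 0.103 = 0.01545
  Sp. nigra: 0.13 × 0.05 = 0.0065
  Sp. lutea: 0.51 × 0.09 = 0.0459
  Sp. caerulea: 0.14 × 0.328 = 0.04592
Total = 0.12777.
P(Sp. viridis | marker) = 0.014/0.12777 ≈ 0.1096
P(Sp. alba | marker) = 0.01545/0.12777 ≈ 0.1209
P(Sp. nigra | marker) = 0.0065/0.12777 ≈ 0.0509
P(Sp. lutea | marker) = 0.0459/0.12777 ≈ 0.3592
P(Sp. caerulea | marker) = 0.04592/0.12777 ≈ 0.3594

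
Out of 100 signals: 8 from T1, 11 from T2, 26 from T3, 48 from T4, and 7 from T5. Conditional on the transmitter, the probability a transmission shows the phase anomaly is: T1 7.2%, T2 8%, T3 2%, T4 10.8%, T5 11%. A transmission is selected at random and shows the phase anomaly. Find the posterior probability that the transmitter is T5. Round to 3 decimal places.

By Bayes' rule, posterior ∝ prior × likelihood:
  T1: 0.08 × 0.072 = 0.00576
  T2: 0.11 × 0.08 = 0.0088
  T3: 0.26 × 0.02 = 0.0052
  T4: 0.48 × 0.108 = 0.05184
  T5: 0.07 × 0.11 = 0.0077
Total = 0.0793.
P(T5 | evidence) = 0.0077 / 0.0793 ≈ 0.097.

0.097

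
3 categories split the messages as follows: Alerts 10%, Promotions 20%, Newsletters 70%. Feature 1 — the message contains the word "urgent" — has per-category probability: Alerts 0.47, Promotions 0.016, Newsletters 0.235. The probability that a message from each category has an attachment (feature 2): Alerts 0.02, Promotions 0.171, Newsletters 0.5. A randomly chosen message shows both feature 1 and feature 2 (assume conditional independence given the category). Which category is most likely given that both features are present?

By Bayes' rule, posterior ∝ prior × likelihood:
  Alerts: 0.1 × 0.47 × 0.02 = 0.00094
  Promotions: 0.2 × 0.016 × 0.171 = 0.0005472
  Newsletters: 0.7 × 0.235 × 0.5 = 0.08225
Normalizing constant = 0.0837372.
Largest term belongs to Newsletters, so Newsletters is most probable.

Newsletters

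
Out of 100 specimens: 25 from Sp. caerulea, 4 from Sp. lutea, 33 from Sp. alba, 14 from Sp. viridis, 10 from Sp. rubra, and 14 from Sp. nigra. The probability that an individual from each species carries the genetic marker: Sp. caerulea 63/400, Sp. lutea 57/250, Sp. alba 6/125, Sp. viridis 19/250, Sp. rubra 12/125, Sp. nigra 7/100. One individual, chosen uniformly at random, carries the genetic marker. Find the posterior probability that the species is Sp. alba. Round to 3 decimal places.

Compute prior × likelihood for every hypothesis:
  Sp. caerulea: 0.25 × 0.1575 = 0.039375
  Sp. lutea: 0.04 × 0.228 = 0.00912
  Sp. alba: 0.33 × 0.048 = 0.01584
  Sp. viridis: 0.14 × 0.076 = 0.01064
  Sp. rubra: 0.1 × 0.096 = 0.0096
  Sp. nigra: 0.14 × 0.07 = 0.0098
Total = 0.094375.
P(Sp. alba | evidence) = 0.01584 / 0.094375 ≈ 0.168.

0.168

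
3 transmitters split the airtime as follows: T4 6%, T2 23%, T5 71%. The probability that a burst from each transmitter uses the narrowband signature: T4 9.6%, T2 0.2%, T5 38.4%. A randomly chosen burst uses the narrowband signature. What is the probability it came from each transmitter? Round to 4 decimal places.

Unnormalized posteriors (prior × likelihood):
  T4: 0.06 × 0.096 = 0.00576
  T2: 0.23 × 0.002 = 0.00046
  T5: 0.71 × 0.384 = 0.27264
Total = 0.27886.
P(T4 | narrowband) = 0.00576/0.27886 ≈ 0.0207
P(T2 | narrowband) = 0.00046/0.27886 ≈ 0.0016
P(T5 | narrowband) = 0.27264/0.27886 ≈ 0.9777
(Check: 0.0207+0.0016+0.9777 = 1.0000.)

T4 0.0207, T2 0.0016, T5 0.9777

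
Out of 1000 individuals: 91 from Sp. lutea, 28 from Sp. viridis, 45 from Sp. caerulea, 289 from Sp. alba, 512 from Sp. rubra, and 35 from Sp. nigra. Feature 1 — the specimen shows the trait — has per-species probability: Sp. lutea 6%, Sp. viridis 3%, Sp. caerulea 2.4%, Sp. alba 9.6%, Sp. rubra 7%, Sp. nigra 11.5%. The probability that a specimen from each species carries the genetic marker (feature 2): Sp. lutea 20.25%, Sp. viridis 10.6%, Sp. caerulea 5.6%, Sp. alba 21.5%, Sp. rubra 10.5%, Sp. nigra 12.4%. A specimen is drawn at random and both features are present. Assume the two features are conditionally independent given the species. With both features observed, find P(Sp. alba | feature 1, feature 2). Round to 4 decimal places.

Prior × likelihood for each hypothesis:
  Sp. lutea: 0.091 × 0.06 × 0.2025 = 0.00110565
  Sp. viridis: 0.028 × 0.03 × 0.106 = 0.00008904
  Sp. caerulea: 0.045 × 0.024 × 0.056 = 0.00006048
  Sp. alba: 0.289 × 0.096 × 0.215 = 0.00596496
  Sp. rubra: 0.512 × 0.07 × 0.105 = 0.0037632
  Sp. nigra: 0.035 × 0.115 × 0.124 = 0.0004991
Sum = 0.01148243.
P(Sp. alba | evidence) = 0.00596496 / 0.01148243 ≈ 0.5195.

0.5195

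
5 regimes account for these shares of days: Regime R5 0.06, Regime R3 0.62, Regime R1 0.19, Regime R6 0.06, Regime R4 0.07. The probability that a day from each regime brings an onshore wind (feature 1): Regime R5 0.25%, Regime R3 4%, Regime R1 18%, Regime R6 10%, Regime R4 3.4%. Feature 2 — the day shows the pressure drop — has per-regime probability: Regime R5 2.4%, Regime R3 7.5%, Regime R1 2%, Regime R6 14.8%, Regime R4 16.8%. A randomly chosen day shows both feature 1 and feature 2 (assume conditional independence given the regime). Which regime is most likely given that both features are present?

Regime R3

Unnormalized posteriors (prior × likelihood):
  Regime R5: 0.06 × 0.0025 × 0.024 = 0.0000036
  Regime R3: 0.62 × 0.04 × 0.075 = 0.00186
  Regime R1: 0.19 × 0.18 × 0.02 = 0.000684
  Regime R6: 0.06 × 0.1 × 0.148 = 0.000888
  Regime R4: 0.07 × 0.034 × 0.168 = 0.00039984
Normalizing constant = 0.00383544.
Largest term belongs to Regime R3, so Regime R3 is most probable.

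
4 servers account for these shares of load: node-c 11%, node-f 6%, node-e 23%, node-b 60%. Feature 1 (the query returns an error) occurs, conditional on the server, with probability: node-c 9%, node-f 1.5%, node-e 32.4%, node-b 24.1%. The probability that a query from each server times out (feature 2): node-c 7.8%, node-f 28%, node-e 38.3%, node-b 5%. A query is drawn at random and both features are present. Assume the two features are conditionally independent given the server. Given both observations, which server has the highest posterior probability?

Unnormalized posteriors (prior × likelihood):
  node-c: 0.11 × 0.09 × 0.078 = 0.0007722
  node-f: 0.06 × 0.015 × 0.28 = 0.000252
  node-e: 0.23 × 0.324 × 0.383 = 0.02854116
  node-b: 0.6 × 0.241 × 0.05 = 0.00723
Normalizing constant = 0.03679536.
Largest term belongs to node-e, so node-e is most probable.

node-e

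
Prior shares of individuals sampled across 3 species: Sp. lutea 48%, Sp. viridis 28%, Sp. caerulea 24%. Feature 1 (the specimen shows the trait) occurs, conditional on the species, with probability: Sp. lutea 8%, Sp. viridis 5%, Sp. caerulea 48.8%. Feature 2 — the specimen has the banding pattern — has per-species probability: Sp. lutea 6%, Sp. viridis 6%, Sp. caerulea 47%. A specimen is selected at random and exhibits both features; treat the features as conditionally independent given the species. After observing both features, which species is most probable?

Compute prior × likelihood for every hypothesis:
  Sp. lutea: 0.48 × 0.08 × 0.06 = 0.002304
  Sp. viridis: 0.28 × 0.05 × 0.06 = 0.00084
  Sp. caerulea: 0.24 × 0.488 × 0.47 = 0.0550464
Normalizing constant = 0.0581904.
Largest term belongs to Sp. caerulea, so Sp. caerulea is most probable.

Sp. caerulea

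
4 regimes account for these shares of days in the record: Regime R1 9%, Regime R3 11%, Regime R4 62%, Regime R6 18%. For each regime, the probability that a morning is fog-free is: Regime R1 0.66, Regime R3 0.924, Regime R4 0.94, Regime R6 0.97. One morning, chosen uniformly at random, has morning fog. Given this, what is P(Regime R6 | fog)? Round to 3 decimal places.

Taking complements, P(fog | each) = Regime R1 0.34, Regime R3 0.076, Regime R4 0.06, Regime R6 0.03.
Unnormalized posteriors (prior × likelihood):
  Regime R1: 0.09 × 0.34 = 0.0306
  Regime R3: 0.11 × 0.076 = 0.00836
  Regime R4: 0.62 × 0.06 = 0.0372
  Regime R6: 0.18 × 0.03 = 0.0054
Total = 0.08156.
P(Regime R6 | evidence) = 0.0054 / 0.08156 ≈ 0.066.

0.066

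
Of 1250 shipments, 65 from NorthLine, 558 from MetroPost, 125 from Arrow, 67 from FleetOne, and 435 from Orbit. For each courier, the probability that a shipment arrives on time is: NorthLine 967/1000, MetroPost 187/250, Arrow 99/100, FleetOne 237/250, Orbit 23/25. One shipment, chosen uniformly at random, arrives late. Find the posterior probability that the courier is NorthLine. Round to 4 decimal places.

0.0118

Taking complements, P(late | each) = NorthLine 0.033, MetroPost 0.252, Arrow 0.01, FleetOne 0.052, Orbit 0.08.
Unnormalized posteriors (prior × likelihood):
  NorthLine: 0.052 × 0.033 = 0.001716
  MetroPost: 0.4464 × 0.252 = 0.1124928
  Arrow: 0.1 × 0.01 = 0.001
  FleetOne: 0.0536 × 0.052 = 0.0027872
  Orbit: 0.348 × 0.08 = 0.02784
Normalizing constant = 0.145836.
P(NorthLine | evidence) = 0.001716 / 0.145836 ≈ 0.0118.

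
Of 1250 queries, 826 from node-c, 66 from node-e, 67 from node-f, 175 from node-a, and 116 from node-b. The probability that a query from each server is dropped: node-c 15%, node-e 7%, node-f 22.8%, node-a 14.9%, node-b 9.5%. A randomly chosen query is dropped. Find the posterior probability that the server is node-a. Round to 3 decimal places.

Compute prior × likelihood for every hypothesis:
  node-c: 0.6608 × 0.15 = 0.09912
  node-e: 0.0528 × 0.07 = 0.003696
  node-f: 0.0536 × 0.228 = 0.0122208
  node-a: 0.14 × 0.149 = 0.02086
  node-b: 0.0928 × 0.095 = 0.008816
Sum = 0.1447128.
P(node-a | evidence) = 0.02086 / 0.1447128 ≈ 0.144.

0.144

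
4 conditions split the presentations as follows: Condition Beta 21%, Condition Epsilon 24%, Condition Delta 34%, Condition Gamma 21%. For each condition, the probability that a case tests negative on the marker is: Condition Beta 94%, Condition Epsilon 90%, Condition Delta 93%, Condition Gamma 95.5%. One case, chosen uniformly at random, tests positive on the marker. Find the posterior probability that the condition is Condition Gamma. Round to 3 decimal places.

Taking complements, P(marker-positive | each) = Condition Beta 0.06, Condition Epsilon 0.1, Condition Delta 0.07, Condition Gamma 0.045.
Unnormalized posteriors (prior × likelihood):
  Condition Beta: 0.21 × 0.06 = 0.0126
  Condition Epsilon: 0.24 × 0.1 = 0.024
  Condition Delta: 0.34 × 0.07 = 0.0238
  Condition Gamma: 0.21 × 0.045 = 0.00945
Normalizing constant = 0.06985.
P(Condition Gamma | evidence) = 0.00945 / 0.06985 ≈ 0.135.

0.135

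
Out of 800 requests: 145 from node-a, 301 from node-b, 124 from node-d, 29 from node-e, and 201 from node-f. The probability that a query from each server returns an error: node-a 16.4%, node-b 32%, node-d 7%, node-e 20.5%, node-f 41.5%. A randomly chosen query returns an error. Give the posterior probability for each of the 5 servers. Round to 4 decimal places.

Compute prior × likelihood for every hypothesis:
  node-a: 0.18125 × 0.164 = 0.029725
  node-b: 0.37625 × 0.32 = 0.1204
  node-d: 0.155 × 0.07 = 0.01085
  node-e: 0.03625 × 0.205 = 0.00743125
  node-f: 0.25125 × 0.415 = 0.10426875
Total = 0.272675.
P(node-a | error) = 0.029725/0.272675 ≈ 0.1090
P(node-b | error) = 0.1204/0.272675 ≈ 0.4416
P(node-d | error) = 0.01085/0.272675 ≈ 0.0398
P(node-e | error) = 0.00743125/0.272675 ≈ 0.0273
P(node-f | error) = 0.10426875/0.272675 ≈ 0.3824
(Check: 0.1090+0.4416+0.0398+0.0273+0.3824 = 1.0001.)

node-a 0.1090, node-b 0.4416, node-d 0.0398, node-e 0.0273, node-f 0.3824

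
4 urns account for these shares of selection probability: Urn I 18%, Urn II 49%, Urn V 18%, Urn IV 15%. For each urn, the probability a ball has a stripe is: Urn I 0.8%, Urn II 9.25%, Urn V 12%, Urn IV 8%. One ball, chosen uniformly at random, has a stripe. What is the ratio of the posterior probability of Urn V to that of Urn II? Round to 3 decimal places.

Unnormalized posteriors (prior × likelihood):
  Urn I: 0.18 × 0.008 = 0.00144
  Urn II: 0.49 × 0.0925 = 0.045325
  Urn V: 0.18 × 0.12 = 0.0216
  Urn IV: 0.15 × 0.08 = 0.012
Normalizing constant = 0.080365.
The ratio is 0.0216 / 0.045325 (the normalizer cancels) = 0.477.

0.477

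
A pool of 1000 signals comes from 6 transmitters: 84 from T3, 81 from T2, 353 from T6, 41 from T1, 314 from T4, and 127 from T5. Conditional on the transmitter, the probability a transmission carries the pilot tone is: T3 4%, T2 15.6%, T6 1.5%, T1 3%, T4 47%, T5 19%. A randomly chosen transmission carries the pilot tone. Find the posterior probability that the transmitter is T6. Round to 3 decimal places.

Prior × likelihood for each hypothesis:
  T3: 0.084 × 0.04 = 0.00336
  T2: 0.081 × 0.156 = 0.012636
  T6: 0.353 × 0.015 = 0.005295
  T1: 0.041 × 0.03 = 0.00123
  T4: 0.314 × 0.47 = 0.14758
  T5: 0.127 × 0.19 = 0.02413
Total = 0.194231.
P(T6 | evidence) = 0.005295 / 0.194231 ≈ 0.027.

0.027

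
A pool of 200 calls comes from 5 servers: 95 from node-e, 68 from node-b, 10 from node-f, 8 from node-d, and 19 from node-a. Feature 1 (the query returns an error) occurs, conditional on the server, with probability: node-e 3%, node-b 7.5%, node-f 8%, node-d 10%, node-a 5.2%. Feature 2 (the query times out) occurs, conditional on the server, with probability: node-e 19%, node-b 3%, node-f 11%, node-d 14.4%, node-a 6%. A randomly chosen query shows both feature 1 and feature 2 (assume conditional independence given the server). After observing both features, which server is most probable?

Prior × likelihood for each hypothesis:
  node-e: 0.475 × 0.03 × 0.19 = 0.0027075
  node-b: 0.34 × 0.075 × 0.03 = 0.000765
  node-f: 0.05 × 0.08 × 0.11 = 0.00044
  node-d: 0.04 × 0.1 × 0.144 = 0.000576
  node-a: 0.095 × 0.052 × 0.06 = 0.0002964
Sum = 0.0047849.
Largest term belongs to node-e, so node-e is most probable.

node-e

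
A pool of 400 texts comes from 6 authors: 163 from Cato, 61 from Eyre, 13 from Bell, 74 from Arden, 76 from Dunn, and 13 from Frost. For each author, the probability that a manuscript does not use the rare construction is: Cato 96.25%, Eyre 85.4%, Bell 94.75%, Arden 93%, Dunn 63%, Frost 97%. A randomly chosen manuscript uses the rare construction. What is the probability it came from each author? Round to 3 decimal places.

Taking complements, P(rare-form | each) = Cato 0.0375, Eyre 0.146, Bell 0.0525, Arden 0.07, Dunn 0.37, Frost 0.03.
Prior × likelihood for each hypothesis:
  Cato: 0.4075 × 0.0375 = 0.01528125
  Eyre: 0.1525 × 0.146 = 0.022265
  Bell: 0.0325 × 0.0525 = 0.00170625
  Arden: 0.185 × 0.07 = 0.01295
  Dunn: 0.19 × 0.37 = 0.0703
  Frost: 0.0325 × 0.03 = 0.000975
Normalizing constant = 0.1234775.
P(Cato | rare-form) = 0.01528125/0.1234775 ≈ 0.124
P(Eyre | rare-form) = 0.022265/0.1234775 ≈ 0.180
P(Bell | rare-form) = 0.00170625/0.1234775 ≈ 0.014
P(Arden | rare-form) = 0.01295/0.1234775 ≈ 0.105
P(Dunn | rare-form) = 0.0703/0.1234775 ≈ 0.569
P(Frost | rare-form) = 0.000975/0.1234775 ≈ 0.008

Cato 0.124, Eyre 0.180, Bell 0.014, Arden 0.105, Dunn 0.569, Frost 0.008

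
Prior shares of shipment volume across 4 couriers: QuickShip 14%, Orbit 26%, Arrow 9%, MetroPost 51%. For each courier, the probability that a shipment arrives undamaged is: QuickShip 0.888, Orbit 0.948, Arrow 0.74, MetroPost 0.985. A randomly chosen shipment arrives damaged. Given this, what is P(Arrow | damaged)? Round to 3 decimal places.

0.388

Taking complements, P(damaged | each) = QuickShip 0.112, Orbit 0.052, Arrow 0.26, MetroPost 0.015.
Unnormalized posteriors (prior × likelihood):
  QuickShip: 0.14 × 0.112 = 0.01568
  Orbit: 0.26 × 0.052 = 0.01352
  Arrow: 0.09 × 0.26 = 0.0234
  MetroPost: 0.51 × 0.015 = 0.00765
Total = 0.06025.
P(Arrow | evidence) = 0.0234 / 0.06025 ≈ 0.388.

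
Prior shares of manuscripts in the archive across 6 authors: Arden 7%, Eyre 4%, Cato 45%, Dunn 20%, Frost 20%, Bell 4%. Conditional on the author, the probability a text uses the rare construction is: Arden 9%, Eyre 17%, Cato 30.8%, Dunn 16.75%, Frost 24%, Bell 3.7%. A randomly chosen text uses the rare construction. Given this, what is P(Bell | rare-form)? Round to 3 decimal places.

Unnormalized posteriors (prior × likelihood):
  Arden: 0.07 × 0.09 = 0.0063
  Eyre: 0.04 × 0.17 = 0.0068
  Cato: 0.45 × 0.308 = 0.1386
  Dunn: 0.2 × 0.1675 = 0.0335
  Frost: 0.2 × 0.24 = 0.048
  Bell: 0.04 × 0.037 = 0.00148
Total = 0.23468.
P(Bell | evidence) = 0.00148 / 0.23468 ≈ 0.006.

0.006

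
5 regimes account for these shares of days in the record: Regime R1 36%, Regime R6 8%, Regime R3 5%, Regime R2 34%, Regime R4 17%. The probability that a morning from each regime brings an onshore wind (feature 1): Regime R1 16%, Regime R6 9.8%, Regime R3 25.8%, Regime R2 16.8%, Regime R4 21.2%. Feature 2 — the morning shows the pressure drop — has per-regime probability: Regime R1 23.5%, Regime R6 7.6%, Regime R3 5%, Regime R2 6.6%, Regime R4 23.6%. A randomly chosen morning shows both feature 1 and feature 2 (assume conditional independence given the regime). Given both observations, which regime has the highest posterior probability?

By Bayes' rule, posterior ∝ prior × likelihood:
  Regime R1: 0.36 × 0.16 × 0.235 = 0.013536
  Regime R6: 0.08 × 0.098 × 0.076 = 0.00059584
  Regime R3: 0.05 × 0.258 × 0.05 = 0.000645
  Regime R2: 0.34 × 0.168 × 0.066 = 0.00376992
  Regime R4: 0.17 × 0.212 × 0.236 = 0.00850544
Sum = 0.0270522.
Largest term belongs to Regime R1, so Regime R1 is most probable.

Regime R1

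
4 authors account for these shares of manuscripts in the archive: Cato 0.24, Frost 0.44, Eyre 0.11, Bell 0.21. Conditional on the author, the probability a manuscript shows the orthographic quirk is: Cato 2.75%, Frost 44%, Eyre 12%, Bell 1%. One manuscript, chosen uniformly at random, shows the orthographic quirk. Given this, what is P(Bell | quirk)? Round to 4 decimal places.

0.0097

By Bayes' rule, posterior ∝ prior × likelihood:
  Cato: 0.24 × 0.0275 = 0.0066
  Frost: 0.44 × 0.44 = 0.1936
  Eyre: 0.11 × 0.12 = 0.0132
  Bell: 0.21 × 0.01 = 0.0021
Total = 0.2155.
P(Bell | evidence) = 0.0021 / 0.2155 ≈ 0.0097.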